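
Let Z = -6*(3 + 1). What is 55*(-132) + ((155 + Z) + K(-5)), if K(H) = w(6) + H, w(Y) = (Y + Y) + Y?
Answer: -7116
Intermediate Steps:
Z = -24 (Z = -6*4 = -24)
w(Y) = 3*Y (w(Y) = 2*Y + Y = 3*Y)
K(H) = 18 + H (K(H) = 3*6 + H = 18 + H)
55*(-132) + ((155 + Z) + K(-5)) = 55*(-132) + ((155 - 24) + (18 - 5)) = -7260 + (131 + 13) = -7260 + 144 = -7116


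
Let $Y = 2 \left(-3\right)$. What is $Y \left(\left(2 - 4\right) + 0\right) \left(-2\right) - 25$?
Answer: $-49$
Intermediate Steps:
$Y = -6$
$Y \left(\left(2 - 4\right) + 0\right) \left(-2\right) - 25 = - 6 \left(\left(2 - 4\right) + 0\right) \left(-2\right) - 25 = - 6 \left(-2 + 0\right) \left(-2\right) - 25 = - 6 \left(\left(-2\right) \left(-2\right)\right) - 25 = \left(-6\right) 4 - 25 = -24 - 25 = -49$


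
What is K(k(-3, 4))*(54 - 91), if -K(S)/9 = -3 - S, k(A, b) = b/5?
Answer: -6327/5 ≈ -1265.4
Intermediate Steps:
k(A, b) = b/5 (k(A, b) = b*(⅕) = b/5)
K(S) = 27 + 9*S (K(S) = -9*(-3 - S) = 27 + 9*S)
K(k(-3, 4))*(54 - 91) = (27 + 9*((⅕)*4))*(54 - 91) = (27 + 9*(⅘))*(-37) = (27 + 36/5)*(-37) = (171/5)*(-37) = -6327/5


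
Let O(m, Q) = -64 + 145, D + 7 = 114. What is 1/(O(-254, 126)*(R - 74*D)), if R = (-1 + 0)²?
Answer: -1/641277 ≈ -1.5594e-6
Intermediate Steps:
D = 107 (D = -7 + 114 = 107)
R = 1 (R = (-1)² = 1)
O(m, Q) = 81
1/(O(-254, 126)*(R - 74*D)) = 1/(81*(1 - 74*107)) = 1/(81*(1 - 7918)) = (1/81)/(-7917) = (1/81)*(-1/7917) = -1/641277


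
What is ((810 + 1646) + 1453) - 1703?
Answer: 2206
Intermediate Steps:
((810 + 1646) + 1453) - 1703 = (2456 + 1453) - 1703 = 3909 - 1703 = 2206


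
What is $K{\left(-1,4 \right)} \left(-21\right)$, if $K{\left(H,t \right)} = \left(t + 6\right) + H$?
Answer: $-189$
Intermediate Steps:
$K{\left(H,t \right)} = 6 + H + t$ ($K{\left(H,t \right)} = \left(6 + t\right) + H = 6 + H + t$)
$K{\left(-1,4 \right)} \left(-21\right) = \left(6 - 1 + 4\right) \left(-21\right) = 9 \left(-21\right) = -189$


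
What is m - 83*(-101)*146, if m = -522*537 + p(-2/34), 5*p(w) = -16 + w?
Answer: 80206067/85 ≈ 9.4360e+5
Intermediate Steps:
p(w) = -16/5 + w/5 (p(w) = (-16 + w)/5 = -16/5 + w/5)
m = -23826963/85 (m = -522*537 + (-16/5 + (-2/34)/5) = -280314 + (-16/5 + (-2*1/34)/5) = -280314 + (-16/5 + (⅕)*(-1/17)) = -280314 + (-16/5 - 1/85) = -280314 - 273/85 = -23826963/85 ≈ -2.8032e+5)
m - 83*(-101)*146 = -23826963/85 - 83*(-101)*146 = -23826963/85 + 8383*146 = -23826963/85 + 1223918 = 80206067/85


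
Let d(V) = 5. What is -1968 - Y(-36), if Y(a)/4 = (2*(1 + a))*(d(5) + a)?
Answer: -10648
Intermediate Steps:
Y(a) = 4*(2 + 2*a)*(5 + a) (Y(a) = 4*((2*(1 + a))*(5 + a)) = 4*((2 + 2*a)*(5 + a)) = 4*(2 + 2*a)*(5 + a))
-1968 - Y(-36) = -1968 - (40 + 8*(-36)² + 48*(-36)) = -1968 - (40 + 8*1296 - 1728) = -1968 - (40 + 10368 - 1728) = -1968 - 1*8680 = -1968 - 8680 = -10648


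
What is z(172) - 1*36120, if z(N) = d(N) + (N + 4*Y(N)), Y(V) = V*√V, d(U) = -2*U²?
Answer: -95116 + 1376*√43 ≈ -86093.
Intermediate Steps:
Y(V) = V^(3/2)
z(N) = N - 2*N² + 4*N^(3/2) (z(N) = -2*N² + (N + 4*N^(3/2)) = N - 2*N² + 4*N^(3/2))
z(172) - 1*36120 = (172 - 2*172² + 4*172^(3/2)) - 1*36120 = (172 - 2*29584 + 4*(344*√43)) - 36120 = (172 - 59168 + 1376*√43) - 36120 = (-58996 + 1376*√43) - 36120 = -95116 + 1376*√43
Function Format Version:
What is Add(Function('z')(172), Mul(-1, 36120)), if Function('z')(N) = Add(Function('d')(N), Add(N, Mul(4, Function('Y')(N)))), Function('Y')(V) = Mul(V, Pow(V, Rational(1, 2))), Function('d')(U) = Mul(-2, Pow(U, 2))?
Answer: Add(-95116, Mul(1376, Pow(43, Rational(1, 2)))) ≈ -86093.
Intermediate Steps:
Function('Y')(V) = Pow(V, Rational(3, 2))
Function('z')(N) = Add(N, Mul(-2, Pow(N, 2)), Mul(4, Pow(N, Rational(3, 2)))) (Function('z')(N) = Add(Mul(-2, Pow(N, 2)), Add(N, Mul(4, Pow(N, Rational(3, 2))))) = Add(N, Mul(-2, Pow(N, 2)), Mul(4, Pow(N, Rational(3, 2)))))
Add(Function('z')(172), Mul(-1, 36120)) = Add(Add(172, Mul(-2, Pow(172, 2)), Mul(4, Pow(172, Rational(3, 2)))), Mul(-1, 36120)) = Add(Add(172, Mul(-2, 29584), Mul(4, Mul(344, Pow(43, Rational(1, 2))))), -36120) = Add(Add(172, -59168, Mul(1376, Pow(43, Rational(1, 2)))), -36120) = Add(Add(-58996, Mul(1376, Pow(43, Rational(1, 2)))), -36120) = Add(-95116, Mul(1376, Pow(43, Rational(1, 2))))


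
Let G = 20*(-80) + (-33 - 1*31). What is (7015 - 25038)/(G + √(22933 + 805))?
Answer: 1153472/105583 + 18023*√23738/2745158 ≈ 11.936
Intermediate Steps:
G = -1664 (G = -1600 + (-33 - 31) = -1600 - 64 = -1664)
(7015 - 25038)/(G + √(22933 + 805)) = (7015 - 25038)/(-1664 + √(22933 + 805)) = -18023/(-1664 + √23738)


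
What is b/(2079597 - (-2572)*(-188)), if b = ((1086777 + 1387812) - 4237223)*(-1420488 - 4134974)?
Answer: 9792246206908/1596061 ≈ 6.1353e+6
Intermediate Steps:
b = 9792246206908 (b = (2474589 - 4237223)*(-5555462) = -1762634*(-5555462) = 9792246206908)
b/(2079597 - (-2572)*(-188)) = 9792246206908/(2079597 - (-2572)*(-188)) = 9792246206908/(2079597 - 1*483536) = 9792246206908/(2079597 - 483536) = 9792246206908/1596061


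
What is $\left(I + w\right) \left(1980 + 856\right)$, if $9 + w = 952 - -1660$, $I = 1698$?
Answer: $12197636$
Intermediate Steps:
$w = 2603$ ($w = -9 + \left(952 - -1660\right) = -9 + \left(952 + 1660\right) = -9 + 2612 = 2603$)
$\left(I + w\right) \left(1980 + 856\right) = \left(1698 + 2603\right) \left(1980 + 856\right) = 4301 \cdot 2836 = 12197636$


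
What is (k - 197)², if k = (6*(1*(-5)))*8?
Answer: 190969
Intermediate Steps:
k = -240 (k = (6*(-5))*8 = -30*8 = -240)
(k - 197)² = (-240 - 197)² = (-437)² = 190969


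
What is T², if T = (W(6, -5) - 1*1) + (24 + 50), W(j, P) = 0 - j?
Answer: 4489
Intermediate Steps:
W(j, P) = -j
T = 67 (T = (-1*6 - 1*1) + (24 + 50) = (-6 - 1) + 74 = -7 + 74 = 67)
T² = 67² = 4489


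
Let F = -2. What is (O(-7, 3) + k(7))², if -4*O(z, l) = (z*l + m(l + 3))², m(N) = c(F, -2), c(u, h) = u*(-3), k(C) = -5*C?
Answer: 133225/16 ≈ 8326.6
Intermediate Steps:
c(u, h) = -3*u
m(N) = 6 (m(N) = -3*(-2) = 6)
O(z, l) = -(6 + l*z)²/4 (O(z, l) = -(z*l + 6)²/4 = -(l*z + 6)²/4 = -(6 + l*z)²/4)
(O(-7, 3) + k(7))² = (-(6 + 3*(-7))²/4 - 5*7)² = (-(6 - 21)²/4 - 35)² = (-¼*(-15)² - 35)² = (-¼*225 - 35)² = (-225/4 - 35)² = (-365/4)² = 133225/16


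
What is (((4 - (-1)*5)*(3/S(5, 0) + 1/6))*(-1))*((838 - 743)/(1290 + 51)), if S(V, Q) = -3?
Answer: 475/894 ≈ 0.53132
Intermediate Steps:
(((4 - (-1)*5)*(3/S(5, 0) + 1/6))*(-1))*((838 - 743)/(1290 + 51)) = (((4 - (-1)*5)*(3/(-3) + 1/6))*(-1))*((838 - 743)/(1290 + 51)) = (((4 - 1*(-5))*(3*(-⅓) + 1*(⅙)))*(-1))*(95/1341) = (((4 + 5)*(-1 + ⅙))*(-1))*(95*(1/1341)) = ((9*(-⅚))*(-1))*(95/1341) = -15/2*(-1)*(95/1341) = (15/2)*(95/1341) = 475/894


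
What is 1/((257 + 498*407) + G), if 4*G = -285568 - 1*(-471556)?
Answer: 1/249440 ≈ 4.0090e-6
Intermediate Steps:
G = 46497 (G = (-285568 - 1*(-471556))/4 = (-285568 + 471556)/4 = (¼)*185988 = 46497)
1/((257 + 498*407) + G) = 1/((257 + 498*407) + 46497) = 1/((257 + 202686) + 46497) = 1/(202943 + 46497) = 1/249440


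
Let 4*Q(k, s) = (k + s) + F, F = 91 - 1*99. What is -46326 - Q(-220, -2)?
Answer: -92537/2 ≈ -46269.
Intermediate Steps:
F = -8 (F = 91 - 99 = -8)
Q(k, s) = -2 + k/4 + s/4 (Q(k, s) = ((k + s) - 8)/4 = (-8 + k + s)/4 = -2 + k/4 + s/4)
-46326 - Q(-220, -2) = -46326 - (-2 + (¼)*(-220) + (¼)*(-2)) = -46326 - (-2 - 55 - ½) = -46326 - 1*(-115/2) = -46326 + 115/2 = -92537/2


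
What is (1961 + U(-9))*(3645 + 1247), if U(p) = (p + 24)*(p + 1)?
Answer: 9006172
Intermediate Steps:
U(p) = (1 + p)*(24 + p) (U(p) = (24 + p)*(1 + p) = (1 + p)*(24 + p))
(1961 + U(-9))*(3645 + 1247) = (1961 + (24 + (-9)² + 25*(-9)))*(3645 + 1247) = (1961 + (24 + 81 - 225))*4892 = (1961 - 120)*4892 = 1841*4892 = 9006172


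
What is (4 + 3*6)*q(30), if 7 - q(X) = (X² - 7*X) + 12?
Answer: -15290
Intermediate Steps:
q(X) = -5 - X² + 7*X (q(X) = 7 - ((X² - 7*X) + 12) = 7 - (12 + X² - 7*X) = 7 + (-12 - X² + 7*X) = -5 - X² + 7*X)
(4 + 3*6)*q(30) = (4 + 3*6)*(-5 - 1*30² + 7*30) = (4 + 18)*(-5 - 1*900 + 210) = 22*(-5 - 900 + 210) = 22*(-695) = -15290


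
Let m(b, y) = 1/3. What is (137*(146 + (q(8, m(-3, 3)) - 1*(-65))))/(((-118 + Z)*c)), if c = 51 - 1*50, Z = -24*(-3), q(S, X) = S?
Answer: -30003/46 ≈ -652.24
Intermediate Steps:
m(b, y) = ⅓
Z = 72
c = 1 (c = 51 - 50 = 1)
(137*(146 + (q(8, m(-3, 3)) - 1*(-65))))/(((-118 + Z)*c)) = (137*(146 + (8 - 1*(-65))))/(((-118 + 72)*1)) = (137*(146 + (8 + 65)))/((-46*1)) = (137*(146 + 73))/(-46) = (137*219)*(-1/46) = 30003*(-1/46) = -30003/46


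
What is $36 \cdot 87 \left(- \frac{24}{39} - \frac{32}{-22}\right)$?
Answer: $\frac{375840}{143} \approx 2628.3$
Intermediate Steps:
$36 \cdot 87 \left(- \frac{24}{39} - \frac{32}{-22}\right) = 3132 \left(\left(-24\right) \frac{1}{39} - - \frac{16}{11}\right) = 3132 \left(- \frac{8}{13} + \frac{16}{11}\right) = 3132 \cdot \frac{120}{143} = \frac{375840}{143}$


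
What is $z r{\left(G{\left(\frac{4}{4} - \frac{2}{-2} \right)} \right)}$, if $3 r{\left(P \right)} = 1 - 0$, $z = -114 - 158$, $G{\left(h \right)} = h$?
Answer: $- \frac{272}{3} \approx -90.667$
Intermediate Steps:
$z = -272$
$r{\left(P \right)} = \frac{1}{3}$ ($r{\left(P \right)} = \frac{1 - 0}{3} = \frac{1 + 0}{3} = \frac{1}{3} \cdot 1 = \frac{1}{3}$)
$z r{\left(G{\left(\frac{4}{4} - \frac{2}{-2} \right)} \right)} = \left(-272\right) \frac{1}{3} = - \frac{272}{3}$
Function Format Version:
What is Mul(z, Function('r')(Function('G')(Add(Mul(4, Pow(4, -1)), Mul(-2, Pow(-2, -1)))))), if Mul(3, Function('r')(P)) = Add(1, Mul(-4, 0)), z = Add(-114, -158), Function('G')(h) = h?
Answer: Rational(-272, 3) ≈ -90.667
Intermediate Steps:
z = -272
Function('r')(P) = Rational(1, 3) (Function('r')(P) = Mul(Rational(1, 3), Add(1, Mul(-4, 0))) = Mul(Rational(1, 3), Add(1, 0)) = Mul(Rational(1, 3), 1) = Rational(1, 3))
Mul(z, Function('r')(Function('G')(Add(Mul(4, Pow(4, -1)), Mul(-2, Pow(-2, -1)))))) = Mul(-272, Rational(1, 3)) = Rational(-272, 3)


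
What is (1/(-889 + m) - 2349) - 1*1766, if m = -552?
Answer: -5929716/1441 ≈ -4115.0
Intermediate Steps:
(1/(-889 + m) - 2349) - 1*1766 = (1/(-889 - 552) - 2349) - 1*1766 = (1/(-1441) - 2349) - 1766 = (-1/1441 - 2349) - 1766 = -3384910/1441 - 1766 = -5929716/1441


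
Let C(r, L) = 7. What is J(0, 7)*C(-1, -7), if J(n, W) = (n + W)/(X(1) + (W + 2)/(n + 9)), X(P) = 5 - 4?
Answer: 49/2 ≈ 24.500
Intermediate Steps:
X(P) = 1
J(n, W) = (W + n)/(1 + (2 + W)/(9 + n)) (J(n, W) = (n + W)/(1 + (W + 2)/(n + 9)) = (W + n)/(1 + (2 + W)/(9 + n)))
J(0, 7)*C(-1, -7) = ((0² + 9*7 + 9*0 + 7*0)/(11 + 7 + 0))*7 = ((0 + 63 + 0 + 0)/18)*7 = ((1/18)*63)*7 = (7/2)*7 = 49/2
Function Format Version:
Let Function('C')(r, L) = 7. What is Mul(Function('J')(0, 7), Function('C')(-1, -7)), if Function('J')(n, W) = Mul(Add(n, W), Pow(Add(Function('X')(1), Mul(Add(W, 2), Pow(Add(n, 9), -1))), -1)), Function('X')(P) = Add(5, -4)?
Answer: Rational(49, 2) ≈ 24.500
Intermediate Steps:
Function('X')(P) = 1
Function('J')(n, W) = Mul(Pow(Add(1, Mul(Pow(Add(9, n), -1), Add(2, W))), -1), Add(W, n)) (Function('J')(n, W) = Mul(Add(n, W), Pow(Add(1, Mul(Add(W, 2), Pow(Add(n, 9), -1))), -1)) = Mul(Add(W, n), Pow(Add(1, Mul(Add(2, W), Pow(Add(9, n), -1))), -1)) = Mul(Add(W, n), Pow(Add(1, Mul(Pow(Add(9, n), -1), Add(2, W))), -1)) = Mul(Pow(Add(1, Mul(Pow(Add(9, n), -1), Add(2, W))), -1), Add(W, n)))
Mul(Function('J')(0, 7), Function('C')(-1, -7)) = Mul(Mul(Pow(Add(11, 7, 0), -1), Add(Pow(0, 2), Mul(9, 7), Mul(9, 0), Mul(7, 0))), 7) = Mul(Mul(Pow(18, -1), Add(0, 63, 0, 0)), 7) = Mul(Mul(Rational(1, 18), 63), 7) = Mul(Rational(7, 2), 7) = Rational(49, 2)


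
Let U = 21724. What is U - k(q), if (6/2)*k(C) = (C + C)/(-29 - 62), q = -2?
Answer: 5930648/273 ≈ 21724.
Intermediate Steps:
k(C) = -2*C/273 (k(C) = ((C + C)/(-29 - 62))/3 = ((2*C)/(-91))/3 = ((2*C)*(-1/91))/3 = (-2*C/91)/3 = -2*C/273)
U - k(q) = 21724 - (-2)*(-2)/273 = 21724 - 1*4/273 = 21724 - 4/273 = 5930648/273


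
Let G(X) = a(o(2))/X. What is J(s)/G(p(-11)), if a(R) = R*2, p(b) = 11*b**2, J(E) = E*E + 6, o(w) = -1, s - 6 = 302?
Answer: -63135985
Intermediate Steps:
s = 308 (s = 6 + 302 = 308)
J(E) = 6 + E**2 (J(E) = E**2 + 6 = 6 + E**2)
a(R) = 2*R
G(X) = -2/X (G(X) = (2*(-1))/X = -2/X)
J(s)/G(p(-11)) = (6 + 308**2)/((-2/(11*(-11)**2))) = (6 + 94864)/((-2/(11*121))) = 94870/((-2/1331)) = 94870/((-2*1/1331)) = 94870/(-2/1331) = 94870*(-1331/2) = -63135985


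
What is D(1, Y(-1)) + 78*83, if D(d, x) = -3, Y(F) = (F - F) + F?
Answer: 6471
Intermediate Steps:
Y(F) = F (Y(F) = 0 + F = F)
D(1, Y(-1)) + 78*83 = -3 + 78*83 = -3 + 6474 = 6471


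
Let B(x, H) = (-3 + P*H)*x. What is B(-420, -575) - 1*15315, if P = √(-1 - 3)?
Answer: -14055 + 483000*I ≈ -14055.0 + 4.83e+5*I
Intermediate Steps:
P = 2*I (P = √(-4) = 2*I ≈ 2.0*I)
B(x, H) = x*(-3 + 2*I*H) (B(x, H) = (-3 + (2*I)*H)*x = (-3 + 2*I*H)*x = x*(-3 + 2*I*H))
B(-420, -575) - 1*15315 = -420*(-3 + 2*I*(-575)) - 1*15315 = -420*(-3 - 1150*I) - 15315 = (1260 + 483000*I) - 15315 = -14055 + 483000*I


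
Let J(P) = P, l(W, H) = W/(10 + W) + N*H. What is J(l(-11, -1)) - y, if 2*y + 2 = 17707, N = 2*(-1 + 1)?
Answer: -17683/2 ≈ -8841.5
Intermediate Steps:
N = 0 (N = 2*0 = 0)
l(W, H) = W/(10 + W) (l(W, H) = W/(10 + W) + 0*H = W/(10 + W) + 0 = W/(10 + W))
y = 17705/2 (y = -1 + (½)*17707 = -1 + 17707/2 = 17705/2 ≈ 8852.5)
J(l(-11, -1)) - y = -11/(10 - 11) - 1*17705/2 = -11/(-1) - 17705/2 = -11*(-1) - 17705/2 = 11 - 17705/2 = -17683/2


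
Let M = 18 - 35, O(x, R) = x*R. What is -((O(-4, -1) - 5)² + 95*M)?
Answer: 1614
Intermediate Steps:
O(x, R) = R*x
M = -17
-((O(-4, -1) - 5)² + 95*M) = -((-1*(-4) - 5)² + 95*(-17)) = -((4 - 5)² - 1615) = -((-1)² - 1615) = -(1 - 1615) = -1*(-1614) = 1614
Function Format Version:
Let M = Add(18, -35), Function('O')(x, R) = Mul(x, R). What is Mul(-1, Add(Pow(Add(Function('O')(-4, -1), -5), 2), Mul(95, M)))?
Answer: 1614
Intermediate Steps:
Function('O')(x, R) = Mul(R, x)
M = -17
Mul(-1, Add(Pow(Add(Function('O')(-4, -1), -5), 2), Mul(95, M))) = Mul(-1, Add(Pow(Add(Mul(-1, -4), -5), 2), Mul(95, -17))) = Mul(-1, Add(Pow(Add(4, -5), 2), -1615)) = Mul(-1, Add(Pow(-1, 2), -1615)) = Mul(-1, Add(1, -1615)) = Mul(-1, -1614) = 1614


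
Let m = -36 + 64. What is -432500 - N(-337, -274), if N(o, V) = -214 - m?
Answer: -432258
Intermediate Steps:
m = 28
N(o, V) = -242 (N(o, V) = -214 - 1*28 = -214 - 28 = -242)
-432500 - N(-337, -274) = -432500 - 1*(-242) = -432500 + 242 = -432258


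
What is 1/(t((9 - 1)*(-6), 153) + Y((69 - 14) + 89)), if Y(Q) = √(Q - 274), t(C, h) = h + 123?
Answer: 138/38153 - I*√130/76306 ≈ 0.003617 - 0.00014942*I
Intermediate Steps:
t(C, h) = 123 + h
Y(Q) = √(-274 + Q)
1/(t((9 - 1)*(-6), 153) + Y((69 - 14) + 89)) = 1/((123 + 153) + √(-274 + ((69 - 14) + 89))) = 1/(276 + √(-274 + (55 + 89))) = 1/(276 + √(-274 + 144)) = 1/(276 + √(-130)) = 1/(276 + I*√130)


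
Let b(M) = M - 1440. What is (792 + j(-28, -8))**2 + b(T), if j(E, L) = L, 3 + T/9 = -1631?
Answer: 598510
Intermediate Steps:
T = -14706 (T = -27 + 9*(-1631) = -27 - 14679 = -14706)
b(M) = -1440 + M
(792 + j(-28, -8))**2 + b(T) = (792 - 8)**2 + (-1440 - 14706) = 784**2 - 16146 = 614656 - 16146 = 598510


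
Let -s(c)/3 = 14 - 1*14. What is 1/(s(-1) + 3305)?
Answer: 1/3305 ≈ 0.00030257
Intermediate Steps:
s(c) = 0 (s(c) = -3*(14 - 1*14) = -3*(14 - 14) = -3*0 = 0)
1/(s(-1) + 3305) = 1/(0 + 3305) = 1/3305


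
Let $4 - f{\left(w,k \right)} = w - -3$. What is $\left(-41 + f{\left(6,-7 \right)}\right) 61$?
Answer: $-2806$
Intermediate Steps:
$f{\left(w,k \right)} = 1 - w$ ($f{\left(w,k \right)} = 4 - \left(w - -3\right) = 4 - \left(w + 3\right) = 4 - \left(3 + w\right) = 1 - w$)
$\left(-41 + f{\left(6,-7 \right)}\right) 61 = \left(-41 + \left(1 - 6\right)\right) 61 = \left(-41 - 5\right) 61 = \left(-46\right) 61 = -2806$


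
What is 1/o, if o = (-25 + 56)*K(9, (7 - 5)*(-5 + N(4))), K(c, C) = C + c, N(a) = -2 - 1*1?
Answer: -1/217 ≈ -0.0046083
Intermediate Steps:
N(a) = -3 (N(a) = -2 - 1 = -3)
o = -217 (o = (-25 + 56)*((7 - 5)*(-5 - 3) + 9) = 31*(2*(-8) + 9) = 31*(-16 + 9) = 31*(-7) = -217)
1/o = 1/(-217) = -1/217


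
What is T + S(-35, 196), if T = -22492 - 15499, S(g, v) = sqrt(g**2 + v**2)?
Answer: -37991 + 7*sqrt(809) ≈ -37792.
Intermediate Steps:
T = -37991
T + S(-35, 196) = -37991 + sqrt((-35)**2 + 196**2) = -37991 + sqrt(1225 + 38416) = -37991 + sqrt(39641) = -37991 + 7*sqrt(809)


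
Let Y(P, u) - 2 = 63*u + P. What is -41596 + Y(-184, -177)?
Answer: -52929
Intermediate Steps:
Y(P, u) = 2 + P + 63*u (Y(P, u) = 2 + (63*u + P) = 2 + (P + 63*u) = 2 + P + 63*u)
-41596 + Y(-184, -177) = -41596 + (2 - 184 + 63*(-177)) = -41596 + (2 - 184 - 11151) = -41596 - 11333 = -52929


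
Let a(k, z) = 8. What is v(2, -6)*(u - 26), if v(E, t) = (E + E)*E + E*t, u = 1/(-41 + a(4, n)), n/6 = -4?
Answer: 3436/33 ≈ 104.12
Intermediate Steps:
n = -24 (n = 6*(-4) = -24)
u = -1/33 (u = 1/(-41 + 8) = 1/(-33) = -1/33 ≈ -0.030303)
v(E, t) = 2*E² + E*t (v(E, t) = (2*E)*E + E*t = 2*E² + E*t)
v(2, -6)*(u - 26) = (2*(-6 + 2*2))*(-1/33 - 26) = (2*(-6 + 4))*(-859/33) = (2*(-2))*(-859/33) = -4*(-859/33) = 3436/33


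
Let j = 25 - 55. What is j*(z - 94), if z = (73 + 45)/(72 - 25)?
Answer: 129000/47 ≈ 2744.7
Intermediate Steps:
j = -30
z = 118/47 ≈ 2.5106
j*(z - 94) = -30*(118/47 - 94) = -30*(-4300/47) = 129000/47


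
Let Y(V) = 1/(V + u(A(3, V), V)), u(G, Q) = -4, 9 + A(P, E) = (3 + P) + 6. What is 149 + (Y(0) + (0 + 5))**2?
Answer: 2745/16 ≈ 171.56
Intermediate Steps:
A(P, E) = P (A(P, E) = -9 + ((3 + P) + 6) = -9 + (9 + P) = P)
Y(V) = 1/(-4 + V) (Y(V) = 1/(V - 4) = 1/(-4 + V))
149 + (Y(0) + (0 + 5))**2 = 149 + (1/(-4 + 0) + (0 + 5))**2 = 149 + (1/(-4) + 5)**2 = 149 + (-1/4 + 5)**2 = 149 + (19/4)**2 = 149 + 361/16 = 2745/16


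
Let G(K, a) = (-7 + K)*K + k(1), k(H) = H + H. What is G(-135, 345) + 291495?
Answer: 310667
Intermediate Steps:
k(H) = 2*H
G(K, a) = 2 + K*(-7 + K) (G(K, a) = (-7 + K)*K + 2*1 = K*(-7 + K) + 2 = 2 + K*(-7 + K))
G(-135, 345) + 291495 = (2 + (-135)² - 7*(-135)) + 291495 = (2 + 18225 + 945) + 291495 = 19172 + 291495 = 310667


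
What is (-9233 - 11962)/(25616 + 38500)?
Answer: -2355/7124 ≈ -0.33057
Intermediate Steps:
(-9233 - 11962)/(25616 + 38500) = -21195/64116 = -21195*1/64116 = -2355/7124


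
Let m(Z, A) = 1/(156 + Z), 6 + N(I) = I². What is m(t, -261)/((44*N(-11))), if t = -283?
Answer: -1/642620 ≈ -1.5561e-6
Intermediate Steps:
N(I) = -6 + I²
m(t, -261)/((44*N(-11))) = 1/((156 - 283)*((44*(-6 + (-11)²)))) = 1/((-127)*((44*(-6 + 121)))) = -1/(127*(44*115)) = -1/127/5060 = -1/127*1/5060 = -1/642620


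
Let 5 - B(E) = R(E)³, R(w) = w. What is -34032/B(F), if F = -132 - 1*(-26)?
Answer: -11344/397007 ≈ -0.028574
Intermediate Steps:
F = -106 (F = -132 + 26 = -106)
B(E) = 5 - E³
-34032/B(F) = -34032/(5 - 1*(-106)³) = -34032/(5 - 1*(-1191016)) = -34032/(5 + 1191016) = -34032/1191021 = -34032*1/1191021 = -11344/397007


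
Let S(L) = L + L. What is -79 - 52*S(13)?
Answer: -1431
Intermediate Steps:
S(L) = 2*L
-79 - 52*S(13) = -79 - 104*13 = -79 - 52*26 = -79 - 1352 = -1431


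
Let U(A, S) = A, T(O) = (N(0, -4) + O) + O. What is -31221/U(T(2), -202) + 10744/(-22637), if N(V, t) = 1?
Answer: -706803497/113185 ≈ -6244.7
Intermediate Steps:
T(O) = 1 + 2*O (T(O) = (1 + O) + O = 1 + 2*O)
-31221/U(T(2), -202) + 10744/(-22637) = -31221/(1 + 2*2) + 10744/(-22637) = -31221/(1 + 4) + 10744*(-1/22637) = -31221/5 - 10744/22637 = -706803497/113185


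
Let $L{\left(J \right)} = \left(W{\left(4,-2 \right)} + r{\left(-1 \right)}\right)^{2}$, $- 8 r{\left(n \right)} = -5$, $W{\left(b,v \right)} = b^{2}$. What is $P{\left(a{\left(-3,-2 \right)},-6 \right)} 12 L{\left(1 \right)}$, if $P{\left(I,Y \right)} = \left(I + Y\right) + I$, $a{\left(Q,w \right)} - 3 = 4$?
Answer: $\frac{53067}{2} \approx 26534.0$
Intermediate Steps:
$a{\left(Q,w \right)} = 7$ ($a{\left(Q,w \right)} = 3 + 4 = 7$)
$r{\left(n \right)} = \frac{5}{8}$ ($r{\left(n \right)} = \left(- \frac{1}{8}\right) \left(-5\right) = \frac{5}{8}$)
$P{\left(I,Y \right)} = Y + 2 I$
$L{\left(J \right)} = \frac{17689}{64}$ ($L{\left(J \right)} = \left(4^{2} + \frac{5}{8}\right)^{2} = \left(16 + \frac{5}{8}\right)^{2} = \left(\frac{133}{8}\right)^{2} = \frac{17689}{64}$)
$P{\left(a{\left(-3,-2 \right)},-6 \right)} 12 L{\left(1 \right)} = \left(-6 + 2 \cdot 7\right) 12 \cdot \frac{17689}{64} = \left(-6 + 14\right) 12 \cdot \frac{17689}{64} = 8 \cdot 12 \cdot \frac{17689}{64} = 96 \cdot \frac{17689}{64} = \frac{53067}{2}$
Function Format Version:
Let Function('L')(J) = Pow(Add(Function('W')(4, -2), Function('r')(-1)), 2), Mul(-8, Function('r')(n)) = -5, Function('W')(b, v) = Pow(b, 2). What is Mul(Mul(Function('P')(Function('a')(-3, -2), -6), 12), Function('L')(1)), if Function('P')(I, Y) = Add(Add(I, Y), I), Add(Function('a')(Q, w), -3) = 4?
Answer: Rational(53067, 2) ≈ 26534.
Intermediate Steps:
Function('a')(Q, w) = 7 (Function('a')(Q, w) = Add(3, 4) = 7)
Function('r')(n) = Rational(5, 8) (Function('r')(n) = Mul(Rational(-1, 8), -5) = Rational(5, 8))
Function('P')(I, Y) = Add(Y, Mul(2, I))
Function('L')(J) = Rational(17689, 64) (Function('L')(J) = Pow(Add(Pow(4, 2), Rational(5, 8)), 2) = Pow(Add(16, Rational(5, 8)), 2) = Pow(Rational(133, 8), 2) = Rational(17689, 64))
Mul(Mul(Function('P')(Function('a')(-3, -2), -6), 12), Function('L')(1)) = Mul(Mul(Add(-6, Mul(2, 7)), 12), Rational(17689, 64)) = Mul(Mul(Add(-6, 14), 12), Rational(17689, 64)) = Mul(Mul(8, 12), Rational(17689, 64)) = Mul(96, Rational(17689, 64)) = Rational(53067, 2)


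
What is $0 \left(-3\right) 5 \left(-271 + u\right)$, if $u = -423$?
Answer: $0$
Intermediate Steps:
$0 \left(-3\right) 5 \left(-271 + u\right) = 0 \left(-3\right) 5 \left(-271 - 423\right) = 0 \cdot 5 \left(-694\right) = 0 \left(-694\right) = 0$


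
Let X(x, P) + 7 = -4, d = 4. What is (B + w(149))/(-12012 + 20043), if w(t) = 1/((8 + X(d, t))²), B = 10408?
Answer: 93673/72279 ≈ 1.2960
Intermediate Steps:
X(x, P) = -11 (X(x, P) = -7 - 4 = -11)
w(t) = ⅑ (w(t) = 1/((8 - 11)²) = 1/((-3)²) = 1/9 = ⅑)
(B + w(149))/(-12012 + 20043) = (10408 + ⅑)/(-12012 + 20043) = (93673/9)/8031 = (93673/9)*(1/8031) = 93673/72279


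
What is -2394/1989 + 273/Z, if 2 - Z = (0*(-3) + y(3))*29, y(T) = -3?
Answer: 36659/19669 ≈ 1.8638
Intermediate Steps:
Z = 89 (Z = 2 - (0*(-3) - 3)*29 = 2 - (0 - 3)*29 = 2 - (-3)*29 = 2 - 1*(-87) = 2 + 87 = 89)
-2394/1989 + 273/Z = -2394/1989 + 273/89 = -2394*1/1989 + 273*(1/89) = -266/221 + 273/89 = 36659/19669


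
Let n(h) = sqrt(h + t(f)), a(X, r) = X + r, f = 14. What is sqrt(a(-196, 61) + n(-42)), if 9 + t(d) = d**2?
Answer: sqrt(-135 + sqrt(145)) ≈ 11.089*I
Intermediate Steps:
t(d) = -9 + d**2
n(h) = sqrt(187 + h) (n(h) = sqrt(h + (-9 + 14**2)) = sqrt(h + (-9 + 196)) = sqrt(h + 187) = sqrt(187 + h))
sqrt(a(-196, 61) + n(-42)) = sqrt((-196 + 61) + sqrt(187 - 42)) = sqrt(-135 + sqrt(145))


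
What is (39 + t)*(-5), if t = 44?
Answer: -415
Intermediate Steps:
(39 + t)*(-5) = (39 + 44)*(-5) = 83*(-5) = -415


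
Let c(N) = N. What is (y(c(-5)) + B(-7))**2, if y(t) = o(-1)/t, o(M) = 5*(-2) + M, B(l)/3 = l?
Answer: 8836/25 ≈ 353.44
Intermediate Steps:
B(l) = 3*l
o(M) = -10 + M
y(t) = -11/t (y(t) = (-10 - 1)/t = -11/t)
(y(c(-5)) + B(-7))**2 = (-11/(-5) + 3*(-7))**2 = (-11*(-1/5) - 21)**2 = (11/5 - 21)**2 = (-94/5)**2 = 8836/25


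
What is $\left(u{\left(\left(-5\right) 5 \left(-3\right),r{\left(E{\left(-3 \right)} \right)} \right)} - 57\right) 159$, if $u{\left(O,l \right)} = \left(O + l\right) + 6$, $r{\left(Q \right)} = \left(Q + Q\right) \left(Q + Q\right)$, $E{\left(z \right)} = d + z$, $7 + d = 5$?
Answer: $19716$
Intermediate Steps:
$d = -2$ ($d = -7 + 5 = -2$)
$E{\left(z \right)} = -2 + z$
$r{\left(Q \right)} = 4 Q^{2}$ ($r{\left(Q \right)} = 2 Q 2 Q = 4 Q^{2}$)
$u{\left(O,l \right)} = 6 + O + l$
$\left(u{\left(\left(-5\right) 5 \left(-3\right),r{\left(E{\left(-3 \right)} \right)} \right)} - 57\right) 159 = \left(\left(6 + \left(-5\right) 5 \left(-3\right) + 4 \left(-2 - 3\right)^{2}\right) - 57\right) 159 = \left(\left(6 - -75 + 4 \left(-5\right)^{2}\right) - 57\right) 159 = \left(\left(6 + 75 + 4 \cdot 25\right) - 57\right) 159 = \left(\left(6 + 75 + 100\right) - 57\right) 159 = \left(181 - 57\right) 159 = 124 \cdot 159 = 19716$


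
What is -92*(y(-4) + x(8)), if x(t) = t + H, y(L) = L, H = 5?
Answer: -828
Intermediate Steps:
x(t) = 5 + t (x(t) = t + 5 = 5 + t)
-92*(y(-4) + x(8)) = -92*(-4 + (5 + 8)) = -92*(-4 + 13) = -92*9 = -828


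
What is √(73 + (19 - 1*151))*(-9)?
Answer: -9*I*√59 ≈ -69.13*I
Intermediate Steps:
√(73 + (19 - 1*151))*(-9) = √(73 + (19 - 151))*(-9) = √(73 - 132)*(-9) = √(-59)*(-9) = (I*√59)*(-9) = -9*I*√59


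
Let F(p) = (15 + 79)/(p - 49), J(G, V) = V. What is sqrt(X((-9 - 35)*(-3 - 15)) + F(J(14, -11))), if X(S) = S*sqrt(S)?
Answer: sqrt(-1410 + 4276800*sqrt(22))/30 ≈ 149.29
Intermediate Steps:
F(p) = 94/(-49 + p)
X(S) = S**(3/2)
sqrt(X((-9 - 35)*(-3 - 15)) + F(J(14, -11))) = sqrt(((-9 - 35)*(-3 - 15))**(3/2) + 94/(-49 - 11)) = sqrt((-44*(-18))**(3/2) + 94/(-60)) = sqrt(792**(3/2) + 94*(-1/60)) = sqrt(4752*sqrt(22) - 47/30) = sqrt(-47/30 + 4752*sqrt(22))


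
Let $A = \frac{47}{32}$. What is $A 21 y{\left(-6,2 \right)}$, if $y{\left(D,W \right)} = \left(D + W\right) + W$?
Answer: $- \frac{987}{16} \approx -61.688$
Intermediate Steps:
$A = \frac{47}{32}$ ($A = 47 \cdot \frac{1}{32} = \frac{47}{32} \approx 1.4688$)
$y{\left(D,W \right)} = D + 2 W$
$A 21 y{\left(-6,2 \right)} = \frac{47}{32} \cdot 21 \left(-6 + 2 \cdot 2\right) = \frac{987 \left(-6 + 4\right)}{32} = \frac{987}{32} \left(-2\right) = - \frac{987}{16}$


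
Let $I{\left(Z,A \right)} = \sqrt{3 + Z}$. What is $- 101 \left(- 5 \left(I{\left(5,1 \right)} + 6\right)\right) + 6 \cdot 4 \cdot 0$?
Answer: $3030 + 1010 \sqrt{2} \approx 4458.4$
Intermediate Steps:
$- 101 \left(- 5 \left(I{\left(5,1 \right)} + 6\right)\right) + 6 \cdot 4 \cdot 0 = - 101 \left(- 5 \left(\sqrt{3 + 5} + 6\right)\right) + 6 \cdot 4 \cdot 0 = - 101 \left(- 5 \left(\sqrt{8} + 6\right)\right) + 24 \cdot 0 = - 101 \left(- 5 \left(2 \sqrt{2} + 6\right)\right) + 0 = - 101 \left(- 5 \left(6 + 2 \sqrt{2}\right)\right) + 0 = - 101 \left(-30 - 10 \sqrt{2}\right) + 0 = \left(3030 + 1010 \sqrt{2}\right) + 0 = 3030 + 1010 \sqrt{2}$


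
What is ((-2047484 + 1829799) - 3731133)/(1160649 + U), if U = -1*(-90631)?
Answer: -1974409/625640 ≈ -3.1558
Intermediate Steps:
U = 90631
((-2047484 + 1829799) - 3731133)/(1160649 + U) = ((-2047484 + 1829799) - 3731133)/(1160649 + 90631) = (-217685 - 3731133)/1251280 = -3948818*1/1251280 = -1974409/625640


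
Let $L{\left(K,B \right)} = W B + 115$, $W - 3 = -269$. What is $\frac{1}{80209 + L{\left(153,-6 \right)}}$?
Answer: $\frac{1}{81920} \approx 1.2207 \cdot 10^{-5}$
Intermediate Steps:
$W = -266$ ($W = 3 - 269 = -266$)
$L{\left(K,B \right)} = 115 - 266 B$ ($L{\left(K,B \right)} = - 266 B + 115 = 115 - 266 B$)
$\frac{1}{80209 + L{\left(153,-6 \right)}} = \frac{1}{80209 + \left(115 - -1596\right)} = \frac{1}{80209 + \left(115 + 1596\right)} = \frac{1}{80209 + 1711} = \frac{1}{81920}$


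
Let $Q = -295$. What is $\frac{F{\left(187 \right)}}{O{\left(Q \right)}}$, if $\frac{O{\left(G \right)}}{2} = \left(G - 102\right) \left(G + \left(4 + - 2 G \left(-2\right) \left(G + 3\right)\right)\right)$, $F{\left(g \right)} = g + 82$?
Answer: $- \frac{269}{273349586} \approx -9.8409 \cdot 10^{-7}$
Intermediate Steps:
$F{\left(g \right)} = 82 + g$
$O{\left(G \right)} = 2 \left(-102 + G\right) \left(4 + G + 4 G \left(3 + G\right)\right)$ ($O{\left(G \right)} = 2 \left(G - 102\right) \left(G + \left(4 + - 2 G \left(-2\right) \left(G + 3\right)\right)\right) = 2 \left(-102 + G\right) \left(G + \left(4 + 4 G \left(3 + G\right)\right)\right) = 2 \left(-102 + G\right) \left(4 + G + 4 G \left(3 + G\right)\right)$)
$\frac{F{\left(187 \right)}}{O{\left(Q \right)}} = \frac{82 + 187}{-816 - -779980 - 790 \left(-295\right)^{2} + 8 \left(-295\right)^{3}} = \frac{269}{-816 + 779980 - 68749750 + 8 \left(-25672375\right)} = \frac{269}{-816 + 779980 - 68749750 - 205379000} = \frac{269}{-273349586} = 269 \left(- \frac{1}{273349586}\right) = - \frac{269}{273349586}$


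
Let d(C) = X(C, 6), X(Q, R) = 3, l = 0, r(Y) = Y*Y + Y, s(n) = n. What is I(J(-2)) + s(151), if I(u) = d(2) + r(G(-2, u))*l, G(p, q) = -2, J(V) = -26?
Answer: 154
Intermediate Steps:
r(Y) = Y + Y² (r(Y) = Y² + Y = Y + Y²)
d(C) = 3
I(u) = 3 (I(u) = 3 - 2*(1 - 2)*0 = 3 - 2*(-1)*0 = 3 + 2*0 = 3 + 0 = 3)
I(J(-2)) + s(151) = 3 + 151 = 154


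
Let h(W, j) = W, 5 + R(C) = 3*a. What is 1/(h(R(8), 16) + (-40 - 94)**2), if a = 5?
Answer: 1/17966 ≈ 5.5661e-5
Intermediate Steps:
R(C) = 10 (R(C) = -5 + 3*5 = -5 + 15 = 10)
1/(h(R(8), 16) + (-40 - 94)**2) = 1/(10 + (-40 - 94)**2) = 1/(10 + (-134)**2) = 1/(10 + 17956) = 1/17966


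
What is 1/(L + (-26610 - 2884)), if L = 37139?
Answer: 1/7645 ≈ 0.00013080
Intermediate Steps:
1/(L + (-26610 - 2884)) = 1/(37139 + (-26610 - 2884)) = 1/(37139 - 29494) = 1/7645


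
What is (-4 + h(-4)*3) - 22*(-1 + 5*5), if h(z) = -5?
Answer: -547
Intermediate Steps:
(-4 + h(-4)*3) - 22*(-1 + 5*5) = (-4 - 5*3) - 22*(-1 + 5*5) = (-4 - 15) - 22*(-1 + 25) = -19 - 22*24 = -19 - 528 = -547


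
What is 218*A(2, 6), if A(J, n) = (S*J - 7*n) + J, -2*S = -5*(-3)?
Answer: -11990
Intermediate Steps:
S = -15/2 (S = -(-5)*(-3)/2 = -½*15 = -15/2 ≈ -7.5000)
A(J, n) = -7*n - 13*J/2 (A(J, n) = (-15*J/2 - 7*n) + J = (-7*n - 15*J/2) + J = -7*n - 13*J/2)
218*A(2, 6) = 218*(-7*6 - 13/2*2) = 218*(-42 - 13) = 218*(-55) = -11990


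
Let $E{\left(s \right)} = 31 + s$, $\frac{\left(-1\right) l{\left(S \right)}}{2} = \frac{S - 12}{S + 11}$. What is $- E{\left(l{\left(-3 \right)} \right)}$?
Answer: $- \frac{139}{4} \approx -34.75$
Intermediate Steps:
$l{\left(S \right)} = - \frac{2 \left(-12 + S\right)}{11 + S}$ ($l{\left(S \right)} = - 2 \frac{S - 12}{S + 11} = - 2 \frac{-12 + S}{11 + S} = - \frac{2 \left(-12 + S\right)}{11 + S}$)
$- E{\left(l{\left(-3 \right)} \right)} = - (31 + \frac{2 \left(12 - -3\right)}{11 - 3}) = - (31 + \frac{2 \left(12 + 3\right)}{8}) = - (31 + 2 \cdot \frac{1}{8} \cdot 15) = - (31 + \frac{15}{4}) = \left(-1\right) \frac{139}{4} = - \frac{139}{4}$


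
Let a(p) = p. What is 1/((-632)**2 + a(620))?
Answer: 1/400044 ≈ 2.4997e-6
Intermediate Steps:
1/((-632)**2 + a(620)) = 1/((-632)**2 + 620) = 1/(399424 + 620) = 1/400044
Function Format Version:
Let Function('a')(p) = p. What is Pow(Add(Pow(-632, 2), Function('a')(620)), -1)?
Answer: Rational(1, 400044) ≈ 2.4997e-6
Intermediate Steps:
Pow(Add(Pow(-632, 2), Function('a')(620)), -1) = Pow(Add(Pow(-632, 2), 620), -1) = Pow(Add(399424, 620), -1) = Pow(400044, -1) = Rational(1, 400044)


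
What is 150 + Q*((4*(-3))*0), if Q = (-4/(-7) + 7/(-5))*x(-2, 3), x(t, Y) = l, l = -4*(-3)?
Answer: 150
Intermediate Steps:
l = 12
x(t, Y) = 12
Q = -348/35 (Q = (-4/(-7) + 7/(-5))*12 = (-4*(-1/7) + 7*(-1/5))*12 = (4/7 - 7/5)*12 = -29/35*12 = -348/35 ≈ -9.9429)
150 + Q*((4*(-3))*0) = 150 - 348*4*(-3)*0/35 = 150 - (-4176)*0/35 = 150 - 348/35*0 = 150 + 0 = 150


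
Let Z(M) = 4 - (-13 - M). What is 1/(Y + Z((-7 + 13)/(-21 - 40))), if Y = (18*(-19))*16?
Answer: -61/332761 ≈ -0.00018331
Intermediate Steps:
Y = -5472 (Y = -342*16 = -5472)
Z(M) = 17 + M (Z(M) = 4 + (13 + M) = 17 + M)
1/(Y + Z((-7 + 13)/(-21 - 40))) = 1/(-5472 + (17 + (-7 + 13)/(-21 - 40))) = 1/(-5472 + (17 + 6/(-61))) = 1/(-5472 + (17 + 6*(-1/61))) = 1/(-5472 + (17 - 6/61)) = 1/(-5472 + 1031/61) = 1/(-332761/61) = -61/332761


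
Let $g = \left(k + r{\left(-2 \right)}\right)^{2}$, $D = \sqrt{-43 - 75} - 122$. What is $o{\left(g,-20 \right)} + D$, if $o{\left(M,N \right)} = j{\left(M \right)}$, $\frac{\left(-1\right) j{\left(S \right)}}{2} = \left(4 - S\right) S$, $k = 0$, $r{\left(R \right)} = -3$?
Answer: $-32 + i \sqrt{118} \approx -32.0 + 10.863 i$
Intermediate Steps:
$D = -122 + i \sqrt{118}$ ($D = \sqrt{-118} - 122 = i \sqrt{118} - 122 = -122 + i \sqrt{118} \approx -122.0 + 10.863 i$)
$g = 9$ ($g = \left(0 - 3\right)^{2} = \left(-3\right)^{2} = 9$)
$j{\left(S \right)} = - 2 S \left(4 - S\right)$ ($j{\left(S \right)} = - 2 \left(4 - S\right) S = - 2 S \left(4 - S\right)$)
$o{\left(M,N \right)} = 2 M \left(-4 + M\right)$
$o{\left(g,-20 \right)} + D = 2 \cdot 9 \left(-4 + 9\right) - \left(122 - i \sqrt{118}\right) = 2 \cdot 9 \cdot 5 - \left(122 - i \sqrt{118}\right) = 90 - \left(122 - i \sqrt{118}\right) = -32 + i \sqrt{118}$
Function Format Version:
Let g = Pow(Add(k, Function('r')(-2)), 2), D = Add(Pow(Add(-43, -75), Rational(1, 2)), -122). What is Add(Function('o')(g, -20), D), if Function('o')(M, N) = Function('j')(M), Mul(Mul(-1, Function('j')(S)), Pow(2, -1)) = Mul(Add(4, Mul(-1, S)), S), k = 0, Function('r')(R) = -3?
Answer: Add(-32, Mul(I, Pow(118, Rational(1, 2)))) ≈ Add(-32.000, Mul(10.863, I))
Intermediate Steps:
D = Add(-122, Mul(I, Pow(118, Rational(1, 2)))) (D = Add(Pow(-118, Rational(1, 2)), -122) = Add(Mul(I, Pow(118, Rational(1, 2))), -122) = Add(-122, Mul(I, Pow(118, Rational(1, 2)))) ≈ Add(-122.00, Mul(10.863, I)))
g = 9 (g = Pow(Add(0, -3), 2) = Pow(-3, 2) = 9)
Function('j')(S) = Mul(-2, S, Add(4, Mul(-1, S))) (Function('j')(S) = Mul(-2, Mul(Add(4, Mul(-1, S)), S)) = Mul(-2, Mul(S, Add(4, Mul(-1, S)))) = Mul(-2, S, Add(4, Mul(-1, S))))
Function('o')(M, N) = Mul(2, M, Add(-4, M))
Add(Function('o')(g, -20), D) = Add(Mul(2, 9, Add(-4, 9)), Add(-122, Mul(I, Pow(118, Rational(1, 2))))) = Add(Mul(2, 9, 5), Add(-122, Mul(I, Pow(118, Rational(1, 2))))) = Add(90, Add(-122, Mul(I, Pow(118, Rational(1, 2))))) = Add(-32, Mul(I, Pow(118, Rational(1, 2))))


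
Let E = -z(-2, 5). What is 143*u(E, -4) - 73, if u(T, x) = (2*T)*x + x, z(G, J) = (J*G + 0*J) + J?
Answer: -6365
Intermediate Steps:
z(G, J) = J + G*J (z(G, J) = (G*J + 0) + J = G*J + J = J + G*J)
E = 5 (E = -5*(1 - 2) = -5*(-1) = -1*(-5) = 5)
u(T, x) = x + 2*T*x (u(T, x) = 2*T*x + x = x + 2*T*x)
143*u(E, -4) - 73 = 143*(-4*(1 + 2*5)) - 73 = 143*(-4*(1 + 10)) - 73 = 143*(-4*11) - 73 = 143*(-44) - 73 = -6292 - 73 = -6365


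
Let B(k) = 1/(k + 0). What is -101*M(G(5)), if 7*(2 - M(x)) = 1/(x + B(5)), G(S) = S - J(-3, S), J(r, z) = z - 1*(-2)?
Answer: -13231/63 ≈ -210.02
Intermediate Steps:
J(r, z) = 2 + z (J(r, z) = z + 2 = 2 + z)
B(k) = 1/k
G(S) = -2 (G(S) = S - (2 + S) = S + (-2 - S) = -2)
M(x) = 2 - 1/(7*(⅕ + x)) (M(x) = 2 - 1/(7*(x + 1/5)) = 2 - 1/(7*(x + ⅕)) = 2 - 1/(7*(⅕ + x)))
-101*M(G(5)) = -101*(9 + 70*(-2))/(7*(1 + 5*(-2))) = -101*(9 - 140)/(7*(1 - 10)) = -101*(-131)/(7*(-9)) = -101*(-1)*(-131)/(7*9) = -101*131/63 = -13231/63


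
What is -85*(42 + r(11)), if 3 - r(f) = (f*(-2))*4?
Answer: -11305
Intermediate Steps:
r(f) = 3 + 8*f (r(f) = 3 - f*(-2)*4 = 3 - (-2*f)*4 = 3 - (-8)*f = 3 + 8*f)
-85*(42 + r(11)) = -85*(42 + (3 + 8*11)) = -85*(42 + (3 + 88)) = -85*(42 + 91) = -85*133 = -11305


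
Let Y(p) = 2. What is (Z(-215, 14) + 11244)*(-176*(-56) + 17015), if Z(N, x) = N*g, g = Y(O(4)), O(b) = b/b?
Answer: 290582994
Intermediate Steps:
O(b) = 1
g = 2
Z(N, x) = 2*N (Z(N, x) = N*2 = 2*N)
(Z(-215, 14) + 11244)*(-176*(-56) + 17015) = (2*(-215) + 11244)*(-176*(-56) + 17015) = (-430 + 11244)*(9856 + 17015) = 10814*26871 = 290582994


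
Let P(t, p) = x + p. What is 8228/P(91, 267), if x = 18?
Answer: 8228/285 ≈ 28.870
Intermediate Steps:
P(t, p) = 18 + p
8228/P(91, 267) = 8228/(18 + 267) = 8228/285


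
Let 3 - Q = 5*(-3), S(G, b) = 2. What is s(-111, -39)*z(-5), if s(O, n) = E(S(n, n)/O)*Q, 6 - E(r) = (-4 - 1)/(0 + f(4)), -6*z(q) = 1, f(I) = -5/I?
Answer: -6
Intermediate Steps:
z(q) = -⅙ (z(q) = -⅙*1 = -⅙)
E(r) = 2 (E(r) = 6 - (-4 - 1)/(0 - 5/4) = 6 - (-5)/(0 - 5*¼) = 6 - (-5)/(0 - 5/4) = 6 - (-5)/(-5/4) = 6 - (-5)*(-4)/5 = 6 - 1*4 = 6 - 4 = 2)
Q = 18 (Q = 3 - 5*(-3) = 3 - 1*(-15) = 3 + 15 = 18)
s(O, n) = 36 (s(O, n) = 2*18 = 36)
s(-111, -39)*z(-5) = 36*(-⅙) = -6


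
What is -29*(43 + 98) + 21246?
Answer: 17157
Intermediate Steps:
-29*(43 + 98) + 21246 = -29*141 + 21246 = -4089 + 21246 = 17157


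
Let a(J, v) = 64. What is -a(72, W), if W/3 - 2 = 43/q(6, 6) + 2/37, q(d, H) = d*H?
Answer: -64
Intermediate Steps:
q(d, H) = H*d
W = 4327/444 (W = 6 + 3*(43/((6*6)) + 2/37) = 6 + 3*(43/36 + 2*(1/37)) = 6 + 3*(43*(1/36) + 2/37) = 6 + 3*(43/36 + 2/37) = 6 + 3*(1663/1332) = 6 + 1663/444 = 4327/444 ≈ 9.7455)
-a(72, W) = -1*64 = -64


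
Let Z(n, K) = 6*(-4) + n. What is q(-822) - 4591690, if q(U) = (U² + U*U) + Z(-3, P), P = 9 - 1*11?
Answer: -3240349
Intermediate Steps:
P = -2 (P = 9 - 11 = -2)
Z(n, K) = -24 + n
q(U) = -27 + 2*U² (q(U) = (U² + U*U) + (-24 - 3) = (U² + U²) - 27 = 2*U² - 27 = -27 + 2*U²)
q(-822) - 4591690 = (-27 + 2*(-822)²) - 4591690 = (-27 + 2*675684) - 4591690 = (-27 + 1351368) - 4591690 = 1351341 - 4591690 = -3240349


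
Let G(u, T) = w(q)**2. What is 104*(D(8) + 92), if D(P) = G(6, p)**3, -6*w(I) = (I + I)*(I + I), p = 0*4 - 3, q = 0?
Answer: 9568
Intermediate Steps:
p = -3 (p = 0 - 3 = -3)
w(I) = -2*I**2/3 (w(I) = -(I + I)*(I + I)/6 = -2*I*2*I/6 = -2*I**2/3)
G(u, T) = 0 (G(u, T) = (-2/3*0**2)**2 = (-2/3*0)**2 = 0**2 = 0)
D(P) = 0 (D(P) = 0**3 = 0)
104*(D(8) + 92) = 104*(0 + 92) = 104*92 = 9568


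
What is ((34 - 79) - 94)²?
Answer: 19321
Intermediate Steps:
((34 - 79) - 94)² = (-45 - 94)² = (-139)² = 19321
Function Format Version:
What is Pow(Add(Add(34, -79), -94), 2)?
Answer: 19321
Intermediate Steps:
Pow(Add(Add(34, -79), -94), 2) = Pow(Add(-45, -94), 2) = Pow(-139, 2) = 19321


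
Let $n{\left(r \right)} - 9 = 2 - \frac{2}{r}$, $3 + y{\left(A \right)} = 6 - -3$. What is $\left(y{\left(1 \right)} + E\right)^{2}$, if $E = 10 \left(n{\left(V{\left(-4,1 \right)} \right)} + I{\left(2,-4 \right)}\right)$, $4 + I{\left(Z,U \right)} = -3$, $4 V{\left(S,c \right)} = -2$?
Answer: $7396$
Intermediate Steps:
$V{\left(S,c \right)} = - \frac{1}{2}$ ($V{\left(S,c \right)} = \frac{1}{4} \left(-2\right) = - \frac{1}{2}$)
$I{\left(Z,U \right)} = -7$ ($I{\left(Z,U \right)} = -4 - 3 = -7$)
$y{\left(A \right)} = 6$ ($y{\left(A \right)} = -3 + \left(6 - -3\right) = -3 + \left(6 + 3\right) = -3 + 9 = 6$)
$n{\left(r \right)} = 11 - \frac{2}{r}$ ($n{\left(r \right)} = 9 + \left(2 - \frac{2}{r}\right) = 11 - \frac{2}{r}$)
$E = 80$ ($E = 10 \left(\left(11 - \frac{2}{- \frac{1}{2}}\right) - 7\right) = 10 \left(\left(11 - -4\right) - 7\right) = 10 \left(\left(11 + 4\right) - 7\right) = 10 \left(15 - 7\right) = 10 \cdot 8 = 80$)
$\left(y{\left(1 \right)} + E\right)^{2} = \left(6 + 80\right)^{2} = 86^{2} = 7396$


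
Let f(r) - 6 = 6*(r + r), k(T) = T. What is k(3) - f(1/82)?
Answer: -129/41 ≈ -3.1463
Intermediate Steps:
f(r) = 6 + 12*r (f(r) = 6 + 6*(r + r) = 6 + 6*(2*r) = 6 + 12*r)
k(3) - f(1/82) = 3 - (6 + 12/82) = 3 - (6 + 12*(1/82)) = 3 - (6 + 6/41) = 3 - 1*252/41 = 3 - 252/41 = -129/41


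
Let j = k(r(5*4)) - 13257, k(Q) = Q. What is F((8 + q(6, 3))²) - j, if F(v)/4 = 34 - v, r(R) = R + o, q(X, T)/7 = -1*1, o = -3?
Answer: 13372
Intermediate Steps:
q(X, T) = -7 (q(X, T) = 7*(-1*1) = 7*(-1) = -7)
r(R) = -3 + R (r(R) = R - 3 = -3 + R)
j = -13240 (j = (-3 + 5*4) - 13257 = (-3 + 20) - 13257 = 17 - 13257 = -13240)
F(v) = 136 - 4*v (F(v) = 4*(34 - v) = 136 - 4*v)
F((8 + q(6, 3))²) - j = (136 - 4*(8 - 7)²) - 1*(-13240) = (136 - 4*1²) + 13240 = (136 - 4*1) + 13240 = (136 - 4) + 13240 = 132 + 13240 = 13372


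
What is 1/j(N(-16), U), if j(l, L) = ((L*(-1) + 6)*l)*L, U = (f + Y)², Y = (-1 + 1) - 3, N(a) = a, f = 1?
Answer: -1/128 ≈ -0.0078125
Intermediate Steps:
Y = -3 (Y = 0 - 3 = -3)
U = 4 (U = (1 - 3)² = (-2)² = 4)
j(l, L) = L*l*(6 - L) (j(l, L) = ((-L + 6)*l)*L = ((6 - L)*l)*L = (l*(6 - L))*L = L*l*(6 - L))
1/j(N(-16), U) = 1/(4*(-16)*(6 - 1*4)) = 1/(4*(-16)*(6 - 4)) = 1/(4*(-16)*2) = 1/(-128) = -1/128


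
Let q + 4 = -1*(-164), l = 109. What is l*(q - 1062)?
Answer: -98318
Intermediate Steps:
q = 160 (q = -4 - 1*(-164) = -4 + 164 = 160)
l*(q - 1062) = 109*(160 - 1062) = 109*(-902) = -98318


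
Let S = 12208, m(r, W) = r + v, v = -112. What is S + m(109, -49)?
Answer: 12205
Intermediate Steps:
m(r, W) = -112 + r (m(r, W) = r - 112 = -112 + r)
S + m(109, -49) = 12208 + (-112 + 109) = 12208 - 3 = 12205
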